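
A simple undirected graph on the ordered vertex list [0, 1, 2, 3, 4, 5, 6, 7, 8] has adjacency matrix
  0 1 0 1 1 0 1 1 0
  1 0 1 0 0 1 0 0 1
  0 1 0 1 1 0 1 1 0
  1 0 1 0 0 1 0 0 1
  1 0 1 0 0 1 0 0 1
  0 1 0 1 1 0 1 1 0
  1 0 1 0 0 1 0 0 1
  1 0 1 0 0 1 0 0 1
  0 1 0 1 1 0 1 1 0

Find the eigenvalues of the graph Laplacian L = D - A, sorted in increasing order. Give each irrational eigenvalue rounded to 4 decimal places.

Each diagonal entry of L is the vertex degree and each off-diagonal entry is -1 where an edge is present, 0 otherwise; in the order [0, 1, 2, 3, 4, 5, 6, 7, 8] the diagonal is [5, 4, 5, 4, 4, 5, 4, 4, 5]. Diagonalising L (or applying a numerical eigensolver to the 9x9 matrix) gives the spectrum above. The largest eigenvalue, 9, is at most the vertex count 9.

[0, 4, 4, 4, 4, 5, 5, 5, 9]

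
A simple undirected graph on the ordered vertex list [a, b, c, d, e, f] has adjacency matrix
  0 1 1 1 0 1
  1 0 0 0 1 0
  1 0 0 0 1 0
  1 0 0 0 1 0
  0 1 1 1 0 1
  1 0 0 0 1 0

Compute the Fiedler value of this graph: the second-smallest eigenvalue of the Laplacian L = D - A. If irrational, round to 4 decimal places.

2

Each diagonal entry of L is the vertex degree and each off-diagonal entry is -1 where an edge is present, 0 otherwise; in the order [a, b, c, d, e, f] the diagonal is [4, 2, 2, 2, 4, 2]. The smallest Laplacian eigenvalue is always 0. The next one, lambda_2 = 2, measures how hard the graph is to disconnect: larger values mean better connectivity. By the matrix-tree theorem the graph has (1/6) * product of the nonzero eigenvalues = 32 spanning trees. The eigenvalues sum to 16, which equals trace(L) = 2|E|.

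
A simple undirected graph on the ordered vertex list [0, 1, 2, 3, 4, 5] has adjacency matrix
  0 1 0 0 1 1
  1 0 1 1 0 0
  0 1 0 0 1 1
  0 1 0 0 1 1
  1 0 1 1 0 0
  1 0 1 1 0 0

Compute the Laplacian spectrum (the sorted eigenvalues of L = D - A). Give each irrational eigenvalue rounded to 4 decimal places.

[0, 3, 3, 3, 3, 6]

Reading degrees in the order [0, 1, 2, 3, 4, 5] gives [3, 3, 3, 3, 3, 3]; set D = diag(3, 3, 3, 3, 3, 3) and form L = D - A. The multiplicity of 0 as a Laplacian eigenvalue equals the number of connected components. The single zero eigenvalue shows the graph is connected.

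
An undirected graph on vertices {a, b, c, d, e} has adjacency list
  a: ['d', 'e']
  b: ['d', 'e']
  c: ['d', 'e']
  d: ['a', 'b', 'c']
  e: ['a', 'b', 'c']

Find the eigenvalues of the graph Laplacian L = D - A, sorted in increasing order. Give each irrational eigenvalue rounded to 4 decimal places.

[0, 2, 2, 3, 5]

Reading degrees in the order [a, b, c, d, e] gives [2, 2, 2, 3, 3]; set D = diag(2, 2, 2, 3, 3) and form L = D - A. L is symmetric positive semidefinite, so every eigenvalue is real and nonnegative. The single zero eigenvalue shows the graph is connected. By the matrix-tree theorem the graph has (1/5) * product of the nonzero eigenvalues = 12 spanning trees.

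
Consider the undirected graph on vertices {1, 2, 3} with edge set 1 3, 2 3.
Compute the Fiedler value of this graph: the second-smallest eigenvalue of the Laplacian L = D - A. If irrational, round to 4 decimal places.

1

Reading degrees in the order [1, 2, 3] gives [1, 1, 2]; set D = diag(1, 1, 2) and form L = D - A. The smallest Laplacian eigenvalue is always 0. The next one, lambda_2 = 1, measures how hard the graph is to disconnect: larger values mean better connectivity. There is one zero in the spectrum, matching the 1 component. By the matrix-tree theorem the graph has (1/3) * product of the nonzero eigenvalues = 1 spanning tree.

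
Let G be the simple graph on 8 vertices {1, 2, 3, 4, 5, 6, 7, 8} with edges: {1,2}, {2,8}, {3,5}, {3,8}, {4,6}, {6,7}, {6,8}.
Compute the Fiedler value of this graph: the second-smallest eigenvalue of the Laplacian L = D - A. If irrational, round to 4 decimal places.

Reading degrees in the order [1, 2, 3, 4, 5, 6, 7, 8] gives [1, 2, 2, 1, 1, 3, 1, 3]; set D = diag(1, 2, 2, 1, 1, 3, 1, 3) and form L = D - A. Computing the eigenvalues of L and sorting gives [0, 0.3065, 0.3820, 1, 1.6703, 2.6180, 3.3297, 4.6935]. The Fiedler value lambda_2 = 0.3065 is strictly positive, so the graph is connected.

0.3065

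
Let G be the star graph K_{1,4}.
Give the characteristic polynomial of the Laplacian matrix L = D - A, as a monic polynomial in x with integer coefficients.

x^5 - 8x^4 + 18x^3 - 16x^2 + 5x

The graph has 5 vertices and degree multiset [4, 1, 1, 1, 1]; D is the diagonal matrix of degrees and L = D - A. The eigenvalues of L are [0, 1, 1, 1, 5]; the characteristic polynomial is the product of (x - lambda_i), which multiplies out to x^5 - 8x^4 + 18x^3 - 16x^2 + 5x. The coefficient of x^4 equals -trace(L) = -8, matching the sum of degrees. By the matrix-tree theorem the graph has (1/5) * product of the nonzero eigenvalues = 1 spanning tree. There is one zero in the spectrum, matching the 1 component.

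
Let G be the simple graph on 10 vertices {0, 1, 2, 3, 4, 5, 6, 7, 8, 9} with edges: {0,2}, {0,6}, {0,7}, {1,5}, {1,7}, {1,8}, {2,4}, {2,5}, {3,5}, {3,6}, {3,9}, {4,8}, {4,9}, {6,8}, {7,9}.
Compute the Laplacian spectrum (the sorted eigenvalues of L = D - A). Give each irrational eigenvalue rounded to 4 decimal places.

Each diagonal entry of L is the vertex degree and each off-diagonal entry is -1 where an edge is present, 0 otherwise; in the order [0, 1, 2, 3, 4, 5, 6, 7, 8, 9] the diagonal is [3, 3, 3, 3, 3, 3, 3, 3, 3, 3]. Since every row of L sums to 0, the all-ones vector is in the kernel and 0 is an eigenvalue. The single zero eigenvalue shows the graph is connected. By the matrix-tree theorem the graph has (1/10) * product of the nonzero eigenvalues = 2000 spanning trees.

[0, 2, 2, 2, 2, 2, 5, 5, 5, 5]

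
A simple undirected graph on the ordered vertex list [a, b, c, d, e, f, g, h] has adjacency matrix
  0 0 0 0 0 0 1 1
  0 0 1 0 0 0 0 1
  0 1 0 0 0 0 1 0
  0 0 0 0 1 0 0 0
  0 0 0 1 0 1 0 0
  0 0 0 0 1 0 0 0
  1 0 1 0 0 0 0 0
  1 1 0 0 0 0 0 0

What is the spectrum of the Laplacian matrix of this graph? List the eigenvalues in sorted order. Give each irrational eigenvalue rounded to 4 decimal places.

Reading degrees in the order [a, b, c, d, e, f, g, h] gives [2, 2, 2, 1, 2, 1, 2, 2]; set D = diag(2, 2, 2, 1, 2, 1, 2, 2) and form L = D - A. The multiplicity of 0 as a Laplacian eigenvalue equals the number of connected components. The 2 zero eigenvalues correspond to the 2 connected components. The largest eigenvalue, 3.6180, is at most the vertex count 8.

[0, 0, 1, 1.3820, 1.3820, 3, 3.6180, 3.6180]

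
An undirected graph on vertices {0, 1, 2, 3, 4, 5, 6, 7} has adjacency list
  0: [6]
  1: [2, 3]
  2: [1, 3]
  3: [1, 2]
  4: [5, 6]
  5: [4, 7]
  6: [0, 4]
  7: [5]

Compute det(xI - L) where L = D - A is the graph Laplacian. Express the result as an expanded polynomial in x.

x^8 - 14x^7 + 78x^6 - 218x^5 + 314x^4 - 210x^3 + 45x^2

Reading degrees in the order [0, 1, 2, 3, 4, 5, 6, 7] gives [1, 2, 2, 2, 2, 2, 2, 1]; set D = diag(1, 2, 2, 2, 2, 2, 2, 1) and form L = D - A. L has integer entries, so p(x) = det(xI - L) has integer coefficients. Expanding the determinant yields x^8 - 14x^7 + 78x^6 - 218x^5 + 314x^4 - 210x^3 + 45x^2. Since p(0) = det(-L) = 0, x divides p(x). The largest eigenvalue, 3.6180, is at most the vertex count 8.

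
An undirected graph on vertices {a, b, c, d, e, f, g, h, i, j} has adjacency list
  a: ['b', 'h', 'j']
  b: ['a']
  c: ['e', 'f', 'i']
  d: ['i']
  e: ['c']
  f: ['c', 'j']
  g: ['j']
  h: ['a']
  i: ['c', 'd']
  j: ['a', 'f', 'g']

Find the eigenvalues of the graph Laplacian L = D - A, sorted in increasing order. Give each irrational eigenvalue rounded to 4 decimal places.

[0, 0.1487, 0.5188, 0.6496, 1, 1.4400, 2.3111, 3.0561, 4.1701, 4.7056]

Each diagonal entry of L is the vertex degree and each off-diagonal entry is -1 where an edge is present, 0 otherwise; in the order [a, b, c, d, e, f, g, h, i, j] the diagonal is [3, 1, 3, 1, 1, 2, 1, 1, 2, 3]. L is symmetric positive semidefinite, so every eigenvalue is real and nonnegative. The largest eigenvalue, 4.7056, is at most the vertex count 10.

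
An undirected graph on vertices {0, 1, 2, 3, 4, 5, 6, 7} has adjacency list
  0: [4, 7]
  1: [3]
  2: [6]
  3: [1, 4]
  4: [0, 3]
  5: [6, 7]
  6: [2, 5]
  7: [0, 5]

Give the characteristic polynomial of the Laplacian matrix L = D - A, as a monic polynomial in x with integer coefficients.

x^8 - 14x^7 + 78x^6 - 220x^5 + 330x^4 - 252x^3 + 84x^2 - 8x

With the vertex order [0, 1, 2, 3, 4, 5, 6, 7], the degrees are [2, 1, 1, 2, 2, 2, 2, 2], giving D = diag(2, 1, 1, 2, 2, 2, 2, 2) and L = D - A. Computing det(xI - L) by cofactor expansion (or equivalently via sum-over-permutations) gives x^8 - 14x^7 + 78x^6 - 220x^5 + 330x^4 - 252x^3 + 84x^2 - 8x. The constant term is 0 because L is singular (the all-ones vector lies in its kernel). There is one zero in the spectrum, matching the 1 component.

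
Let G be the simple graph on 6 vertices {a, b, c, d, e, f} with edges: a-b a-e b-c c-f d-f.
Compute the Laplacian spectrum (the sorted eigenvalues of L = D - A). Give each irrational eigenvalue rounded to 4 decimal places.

With the vertex order [a, b, c, d, e, f], the degrees are [2, 2, 2, 1, 1, 2], giving D = diag(2, 2, 2, 1, 1, 2) and L = D - A. Since every row of L sums to 0, the all-ones vector is in the kernel and 0 is an eigenvalue. By the matrix-tree theorem the graph has (1/6) * product of the nonzero eigenvalues = 1 spanning tree.

[0, 0.2679, 1, 2, 3, 3.7321]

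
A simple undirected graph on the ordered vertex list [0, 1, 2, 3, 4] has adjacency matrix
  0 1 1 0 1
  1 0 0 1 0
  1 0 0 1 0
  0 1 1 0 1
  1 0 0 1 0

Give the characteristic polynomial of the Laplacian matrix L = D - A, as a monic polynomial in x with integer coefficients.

x^5 - 12x^4 + 51x^3 - 92x^2 + 60x

Each diagonal entry of L is the vertex degree and each off-diagonal entry is -1 where an edge is present, 0 otherwise; in the order [0, 1, 2, 3, 4] the diagonal is [3, 2, 2, 3, 2]. The eigenvalues of L are [0, 2, 2, 3, 5]; the characteristic polynomial is the product of (x - lambda_i), which multiplies out to x^5 - 12x^4 + 51x^3 - 92x^2 + 60x. The coefficient of x^4 equals -trace(L) = -12, matching the sum of degrees.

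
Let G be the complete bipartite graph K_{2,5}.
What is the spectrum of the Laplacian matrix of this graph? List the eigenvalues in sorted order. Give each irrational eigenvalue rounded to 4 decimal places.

[0, 2, 2, 2, 2, 5, 7]

The graph has 7 vertices and degree multiset [5, 5, 2, 2, 2, 2, 2]; D is the diagonal matrix of degrees and L = D - A. The multiplicity of 0 as a Laplacian eigenvalue equals the number of connected components. The single zero eigenvalue shows the graph is connected.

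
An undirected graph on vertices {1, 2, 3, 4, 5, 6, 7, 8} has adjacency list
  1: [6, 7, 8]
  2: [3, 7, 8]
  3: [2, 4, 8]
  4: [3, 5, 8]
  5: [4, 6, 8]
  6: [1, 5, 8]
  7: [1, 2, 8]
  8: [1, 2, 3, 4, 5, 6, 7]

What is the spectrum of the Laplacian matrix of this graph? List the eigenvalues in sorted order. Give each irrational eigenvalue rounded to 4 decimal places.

With the vertex order [1, 2, 3, 4, 5, 6, 7, 8], the degrees are [3, 3, 3, 3, 3, 3, 3, 7], giving D = diag(3, 3, 3, 3, 3, 3, 3, 7) and L = D - A. Since every row of L sums to 0, the all-ones vector is in the kernel and 0 is an eigenvalue. By the matrix-tree theorem the graph has (1/8) * product of the nonzero eigenvalues = 841 spanning trees.

[0, 1.7530, 1.7530, 3.4450, 3.4450, 4.8019, 4.8019, 8]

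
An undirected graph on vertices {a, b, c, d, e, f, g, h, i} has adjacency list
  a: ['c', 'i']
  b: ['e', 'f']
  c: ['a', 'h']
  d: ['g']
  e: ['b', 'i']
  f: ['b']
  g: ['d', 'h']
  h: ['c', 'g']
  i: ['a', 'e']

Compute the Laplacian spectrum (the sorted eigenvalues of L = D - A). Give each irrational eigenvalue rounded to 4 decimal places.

[0, 0.1206, 0.4679, 1, 1.6527, 2.3473, 3, 3.5321, 3.8794]

With the vertex order [a, b, c, d, e, f, g, h, i], the degrees are [2, 2, 2, 1, 2, 1, 2, 2, 2], giving D = diag(2, 2, 2, 1, 2, 1, 2, 2, 2) and L = D - A. Since every row of L sums to 0, the all-ones vector is in the kernel and 0 is an eigenvalue. There is one zero in the spectrum, matching the 1 component. The eigenvalues sum to 16, which equals trace(L) = 2|E|.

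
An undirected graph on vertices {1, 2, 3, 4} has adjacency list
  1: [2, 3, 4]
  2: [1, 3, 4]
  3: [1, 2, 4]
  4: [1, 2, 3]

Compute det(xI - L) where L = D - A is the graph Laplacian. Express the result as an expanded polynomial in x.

x^4 - 12x^3 + 48x^2 - 64x

Each diagonal entry of L is the vertex degree and each off-diagonal entry is -1 where an edge is present, 0 otherwise; in the order [1, 2, 3, 4] the diagonal is [3, 3, 3, 3]. Computing det(xI - L) by cofactor expansion (or equivalently via sum-over-permutations) gives x^4 - 12x^3 + 48x^2 - 64x. The coefficient of x^3 equals -trace(L) = -12, matching the sum of degrees. The largest eigenvalue, 4, is at most the vertex count 4.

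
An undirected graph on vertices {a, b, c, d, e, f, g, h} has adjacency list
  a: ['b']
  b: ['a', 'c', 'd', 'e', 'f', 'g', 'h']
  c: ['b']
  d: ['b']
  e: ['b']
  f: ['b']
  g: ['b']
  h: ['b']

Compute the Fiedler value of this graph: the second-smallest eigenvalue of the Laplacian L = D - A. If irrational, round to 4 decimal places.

1

With the vertex order [a, b, c, d, e, f, g, h], the degrees are [1, 7, 1, 1, 1, 1, 1, 1], giving D = diag(1, 7, 1, 1, 1, 1, 1, 1) and L = D - A. The sorted Laplacian eigenvalues are [0, 1, 1, 1, 1, 1, 1, 8]; the algebraic connectivity is the second entry, 1. The eigenvalues sum to 14, which equals trace(L) = 2|E|.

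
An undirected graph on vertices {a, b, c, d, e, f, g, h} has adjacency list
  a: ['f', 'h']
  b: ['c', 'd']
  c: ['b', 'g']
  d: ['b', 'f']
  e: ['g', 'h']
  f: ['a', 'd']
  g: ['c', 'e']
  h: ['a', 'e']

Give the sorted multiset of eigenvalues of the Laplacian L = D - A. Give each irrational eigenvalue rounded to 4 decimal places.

With the vertex order [a, b, c, d, e, f, g, h], the degrees are [2, 2, 2, 2, 2, 2, 2, 2], giving D = diag(2, 2, 2, 2, 2, 2, 2, 2) and L = D - A. Diagonalising L (or applying a numerical eigensolver to the 8x8 matrix) gives the spectrum above. The single zero eigenvalue shows the graph is connected. The eigenvalues sum to 16, which equals trace(L) = 2|E|.

[0, 0.5858, 0.5858, 2, 2, 3.4142, 3.4142, 4]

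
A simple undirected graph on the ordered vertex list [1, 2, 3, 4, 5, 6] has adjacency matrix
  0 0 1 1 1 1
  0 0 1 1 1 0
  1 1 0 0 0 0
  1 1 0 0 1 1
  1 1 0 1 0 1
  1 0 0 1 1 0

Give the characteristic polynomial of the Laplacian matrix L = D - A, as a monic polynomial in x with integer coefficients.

x^6 - 20x^5 + 155x^4 - 578x^3 + 1028x^2 - 690x

Reading degrees in the order [1, 2, 3, 4, 5, 6] gives [4, 3, 2, 4, 4, 3]; set D = diag(4, 3, 2, 4, 4, 3) and form L = D - A. L has integer entries, so p(x) = det(xI - L) has integer coefficients. Expanding the determinant yields x^6 - 20x^5 + 155x^4 - 578x^3 + 1028x^2 - 690x. The coefficient of x^5 equals -trace(L) = -20, matching the sum of degrees. The largest eigenvalue, 5.6751, is at most the vertex count 6.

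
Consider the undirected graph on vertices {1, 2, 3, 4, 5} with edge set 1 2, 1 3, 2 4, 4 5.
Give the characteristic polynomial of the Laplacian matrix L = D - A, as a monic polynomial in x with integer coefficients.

Each diagonal entry of L is the vertex degree and each off-diagonal entry is -1 where an edge is present, 0 otherwise; in the order [1, 2, 3, 4, 5] the diagonal is [2, 2, 1, 2, 1]. L has integer entries, so p(x) = det(xI - L) has integer coefficients. Expanding the determinant yields x^5 - 8x^4 + 21x^3 - 20x^2 + 5x. The coefficient of x^4 equals -trace(L) = -8, matching the sum of degrees. There is one zero in the spectrum, matching the 1 component. By the matrix-tree theorem the graph has (1/5) * product of the nonzero eigenvalues = 1 spanning tree.

x^5 - 8x^4 + 21x^3 - 20x^2 + 5x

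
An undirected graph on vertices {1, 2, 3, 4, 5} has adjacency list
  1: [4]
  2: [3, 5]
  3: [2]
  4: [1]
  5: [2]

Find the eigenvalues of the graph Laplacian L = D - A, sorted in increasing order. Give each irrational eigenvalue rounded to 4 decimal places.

[0, 0, 1, 2, 3]

Reading degrees in the order [1, 2, 3, 4, 5] gives [1, 2, 1, 1, 1]; set D = diag(1, 2, 1, 1, 1) and form L = D - A. L is symmetric positive semidefinite, so every eigenvalue is real and nonnegative. The 2 zero eigenvalues correspond to the 2 connected components. The largest eigenvalue, 3, is at most the vertex count 5.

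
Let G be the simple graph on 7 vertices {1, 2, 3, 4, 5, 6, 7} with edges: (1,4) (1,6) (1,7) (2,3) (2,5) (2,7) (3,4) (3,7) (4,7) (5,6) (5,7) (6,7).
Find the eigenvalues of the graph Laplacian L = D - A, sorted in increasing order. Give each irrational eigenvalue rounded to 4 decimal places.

[0, 2, 2, 4, 4, 5, 7]

With the vertex order [1, 2, 3, 4, 5, 6, 7], the degrees are [3, 3, 3, 3, 3, 3, 6], giving D = diag(3, 3, 3, 3, 3, 3, 6) and L = D - A. Diagonalising L (or applying a numerical eigensolver to the 7x7 matrix) gives the spectrum above. The largest eigenvalue, 7, is at most the vertex count 7.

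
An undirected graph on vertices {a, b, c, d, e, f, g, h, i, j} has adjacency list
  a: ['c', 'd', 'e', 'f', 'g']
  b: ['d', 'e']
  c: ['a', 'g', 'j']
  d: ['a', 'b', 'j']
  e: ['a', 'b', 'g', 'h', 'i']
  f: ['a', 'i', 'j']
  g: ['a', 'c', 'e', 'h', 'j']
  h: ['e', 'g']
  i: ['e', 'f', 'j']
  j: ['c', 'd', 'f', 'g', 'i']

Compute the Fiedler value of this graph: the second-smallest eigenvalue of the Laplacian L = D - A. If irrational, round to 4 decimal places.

Each diagonal entry of L is the vertex degree and each off-diagonal entry is -1 where an edge is present, 0 otherwise; in the order [a, b, c, d, e, f, g, h, i, j] the diagonal is [5, 2, 3, 3, 5, 3, 5, 2, 3, 5]. Computing the eigenvalues of L and sorting gives [0, 1.4461, 1.5358, 2.2396, 3.2644, 3.7725, 4.4528, 5.3655, 6.7378, 7.1856]. The Fiedler value lambda_2 = 1.4461 is strictly positive, so the graph is connected. By the matrix-tree theorem the graph has (1/10) * product of the nonzero eigenvalues = 7085 spanning trees. There is one zero in the spectrum, matching the 1 component.

1.4461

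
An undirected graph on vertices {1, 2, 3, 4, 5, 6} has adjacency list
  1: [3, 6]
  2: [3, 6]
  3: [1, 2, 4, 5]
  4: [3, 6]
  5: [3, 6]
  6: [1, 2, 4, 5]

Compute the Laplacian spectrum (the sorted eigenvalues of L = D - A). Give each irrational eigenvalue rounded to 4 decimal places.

Reading degrees in the order [1, 2, 3, 4, 5, 6] gives [2, 2, 4, 2, 2, 4]; set D = diag(2, 2, 4, 2, 2, 4) and form L = D - A. L is symmetric positive semidefinite, so every eigenvalue is real and nonnegative. The largest eigenvalue, 6, is at most the vertex count 6. By the matrix-tree theorem the graph has (1/6) * product of the nonzero eigenvalues = 32 spanning trees.

[0, 2, 2, 2, 4, 6]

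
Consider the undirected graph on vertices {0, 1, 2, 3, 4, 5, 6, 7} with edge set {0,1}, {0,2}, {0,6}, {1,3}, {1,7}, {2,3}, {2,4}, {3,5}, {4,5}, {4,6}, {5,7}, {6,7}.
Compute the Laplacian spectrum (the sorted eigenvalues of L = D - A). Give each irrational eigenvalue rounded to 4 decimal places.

[0, 2, 2, 2, 4, 4, 4, 6]

Reading degrees in the order [0, 1, 2, 3, 4, 5, 6, 7] gives [3, 3, 3, 3, 3, 3, 3, 3]; set D = diag(3, 3, 3, 3, 3, 3, 3, 3) and form L = D - A. Since every row of L sums to 0, the all-ones vector is in the kernel and 0 is an eigenvalue. By the matrix-tree theorem the graph has (1/8) * product of the nonzero eigenvalues = 384 spanning trees.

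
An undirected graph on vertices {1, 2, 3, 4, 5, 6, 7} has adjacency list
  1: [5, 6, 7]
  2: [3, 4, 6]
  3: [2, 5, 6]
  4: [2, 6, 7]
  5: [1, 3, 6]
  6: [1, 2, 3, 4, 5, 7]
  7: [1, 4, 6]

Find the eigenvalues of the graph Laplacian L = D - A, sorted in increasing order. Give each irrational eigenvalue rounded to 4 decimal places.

Reading degrees in the order [1, 2, 3, 4, 5, 6, 7] gives [3, 3, 3, 3, 3, 6, 3]; set D = diag(3, 3, 3, 3, 3, 6, 3) and form L = D - A. L is symmetric positive semidefinite, so every eigenvalue is real and nonnegative. The single zero eigenvalue shows the graph is connected.

[0, 2, 2, 4, 4, 5, 7]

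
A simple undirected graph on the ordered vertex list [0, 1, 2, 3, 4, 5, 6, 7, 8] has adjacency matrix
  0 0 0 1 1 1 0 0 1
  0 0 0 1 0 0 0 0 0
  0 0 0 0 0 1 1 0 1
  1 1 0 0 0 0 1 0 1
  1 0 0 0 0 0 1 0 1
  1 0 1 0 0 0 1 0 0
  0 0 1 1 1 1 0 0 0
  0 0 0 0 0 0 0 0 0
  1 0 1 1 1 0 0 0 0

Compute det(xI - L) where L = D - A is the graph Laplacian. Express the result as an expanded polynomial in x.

Reading degrees in the order [0, 1, 2, 3, 4, 5, 6, 7, 8] gives [4, 1, 3, 4, 3, 3, 4, 0, 4]; set D = diag(4, 1, 3, 4, 3, 3, 4, 0, 4) and form L = D - A. L has integer entries, so p(x) = det(xI - L) has integer coefficients. Expanding the determinant yields x^9 - 26x^8 + 279x^7 - 1594x^6 + 5199x^5 - 9566x^4 + 8998x^3 - 3192x^2. The coefficient of x^8 equals -trace(L) = -26, matching the sum of degrees. There are 2 zeros in the spectrum, matching the 2 components. The largest eigenvalue, 6.3780, is at most the vertex count 9.

x^9 - 26x^8 + 279x^7 - 1594x^6 + 5199x^5 - 9566x^4 + 8998x^3 - 3192x^2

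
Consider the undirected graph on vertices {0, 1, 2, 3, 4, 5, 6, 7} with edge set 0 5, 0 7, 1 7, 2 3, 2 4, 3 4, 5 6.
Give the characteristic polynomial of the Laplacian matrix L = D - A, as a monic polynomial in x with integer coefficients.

x^8 - 14x^7 + 78x^6 - 218x^5 + 314x^4 - 210x^3 + 45x^2

Reading degrees in the order [0, 1, 2, 3, 4, 5, 6, 7] gives [2, 1, 2, 2, 2, 2, 1, 2]; set D = diag(2, 1, 2, 2, 2, 2, 1, 2) and form L = D - A. Computing det(xI - L) by cofactor expansion (or equivalently via sum-over-permutations) gives x^8 - 14x^7 + 78x^6 - 218x^5 + 314x^4 - 210x^3 + 45x^2. The constant term is 0 because L is singular (the all-ones vector lies in its kernel). There are 2 zeros in the spectrum, matching the 2 components. The largest eigenvalue, 3.6180, is at most the vertex count 8.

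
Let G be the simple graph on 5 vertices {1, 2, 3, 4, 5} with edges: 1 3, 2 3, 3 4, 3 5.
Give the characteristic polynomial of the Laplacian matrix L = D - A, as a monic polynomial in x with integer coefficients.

x^5 - 8x^4 + 18x^3 - 16x^2 + 5x

Each diagonal entry of L is the vertex degree and each off-diagonal entry is -1 where an edge is present, 0 otherwise; in the order [1, 2, 3, 4, 5] the diagonal is [1, 1, 4, 1, 1]. The eigenvalues of L are [0, 1, 1, 1, 5]; the characteristic polynomial is the product of (x - lambda_i), which multiplies out to x^5 - 8x^4 + 18x^3 - 16x^2 + 5x. Since p(0) = det(-L) = 0, x divides p(x). The largest eigenvalue, 5, is at most the vertex count 5.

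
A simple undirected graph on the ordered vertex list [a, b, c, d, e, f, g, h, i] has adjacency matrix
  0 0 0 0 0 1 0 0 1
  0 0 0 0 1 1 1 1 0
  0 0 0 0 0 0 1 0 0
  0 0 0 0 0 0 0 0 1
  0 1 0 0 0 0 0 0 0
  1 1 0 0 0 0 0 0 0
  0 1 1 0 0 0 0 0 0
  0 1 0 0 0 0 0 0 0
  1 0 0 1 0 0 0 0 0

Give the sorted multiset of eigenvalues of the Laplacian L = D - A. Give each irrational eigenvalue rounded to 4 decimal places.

[0, 0.1774, 0.5242, 1, 1, 2.1609, 2.4961, 3.4670, 5.1743]

Each diagonal entry of L is the vertex degree and each off-diagonal entry is -1 where an edge is present, 0 otherwise; in the order [a, b, c, d, e, f, g, h, i] the diagonal is [2, 4, 1, 1, 1, 2, 2, 1, 2]. Since every row of L sums to 0, the all-ones vector is in the kernel and 0 is an eigenvalue. The single zero eigenvalue shows the graph is connected. By the matrix-tree theorem the graph has (1/9) * product of the nonzero eigenvalues = 1 spanning tree.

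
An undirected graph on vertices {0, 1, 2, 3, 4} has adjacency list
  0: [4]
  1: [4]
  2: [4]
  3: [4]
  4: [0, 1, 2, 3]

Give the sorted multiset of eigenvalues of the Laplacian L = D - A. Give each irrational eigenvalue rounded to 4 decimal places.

Each diagonal entry of L is the vertex degree and each off-diagonal entry is -1 where an edge is present, 0 otherwise; in the order [0, 1, 2, 3, 4] the diagonal is [1, 1, 1, 1, 4]. L is symmetric positive semidefinite, so every eigenvalue is real and nonnegative. There is one zero in the spectrum, matching the 1 component.

[0, 1, 1, 1, 5]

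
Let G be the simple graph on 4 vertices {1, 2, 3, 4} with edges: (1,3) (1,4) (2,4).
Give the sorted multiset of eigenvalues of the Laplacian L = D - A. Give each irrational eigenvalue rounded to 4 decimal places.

With the vertex order [1, 2, 3, 4], the degrees are [2, 1, 1, 2], giving D = diag(2, 1, 1, 2) and L = D - A. L is symmetric positive semidefinite, so every eigenvalue is real and nonnegative. The single zero eigenvalue shows the graph is connected. By the matrix-tree theorem the graph has (1/4) * product of the nonzero eigenvalues = 1 spanning tree. There is one zero in the spectrum, matching the 1 component.

[0, 0.5858, 2, 3.4142]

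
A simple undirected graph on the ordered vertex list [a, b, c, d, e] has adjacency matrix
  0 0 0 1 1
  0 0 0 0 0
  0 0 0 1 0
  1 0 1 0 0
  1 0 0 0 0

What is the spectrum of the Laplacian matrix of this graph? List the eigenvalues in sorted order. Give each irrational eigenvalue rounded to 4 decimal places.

[0, 0, 0.5858, 2, 3.4142]

Reading degrees in the order [a, b, c, d, e] gives [2, 0, 1, 2, 1]; set D = diag(2, 0, 1, 2, 1) and form L = D - A. Since every row of L sums to 0, the all-ones vector is in the kernel and 0 is an eigenvalue. The 2 zero eigenvalues correspond to the 2 connected components. The largest eigenvalue, 3.4142, is at most the vertex count 5.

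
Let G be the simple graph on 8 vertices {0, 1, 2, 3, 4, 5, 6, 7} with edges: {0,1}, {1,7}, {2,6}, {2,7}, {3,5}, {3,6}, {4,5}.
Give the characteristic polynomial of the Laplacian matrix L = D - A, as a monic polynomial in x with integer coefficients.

x^8 - 14x^7 + 78x^6 - 220x^5 + 330x^4 - 252x^3 + 84x^2 - 8x

Reading degrees in the order [0, 1, 2, 3, 4, 5, 6, 7] gives [1, 2, 2, 2, 1, 2, 2, 2]; set D = diag(1, 2, 2, 2, 1, 2, 2, 2) and form L = D - A. Computing det(xI - L) by cofactor expansion (or equivalently via sum-over-permutations) gives x^8 - 14x^7 + 78x^6 - 220x^5 + 330x^4 - 252x^3 + 84x^2 - 8x. Since p(0) = det(-L) = 0, x divides p(x). The largest eigenvalue, 3.8478, is at most the vertex count 8.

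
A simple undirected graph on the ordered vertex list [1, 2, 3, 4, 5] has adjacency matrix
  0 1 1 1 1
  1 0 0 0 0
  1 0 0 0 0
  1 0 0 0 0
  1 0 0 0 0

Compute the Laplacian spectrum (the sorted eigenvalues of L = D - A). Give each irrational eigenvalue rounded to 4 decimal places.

Each diagonal entry of L is the vertex degree and each off-diagonal entry is -1 where an edge is present, 0 otherwise; in the order [1, 2, 3, 4, 5] the diagonal is [4, 1, 1, 1, 1]. The multiplicity of 0 as a Laplacian eigenvalue equals the number of connected components. The single zero eigenvalue shows the graph is connected. The largest eigenvalue, 5, is at most the vertex count 5. The eigenvalues sum to 8, which equals trace(L) = 2|E|.

[0, 1, 1, 1, 5]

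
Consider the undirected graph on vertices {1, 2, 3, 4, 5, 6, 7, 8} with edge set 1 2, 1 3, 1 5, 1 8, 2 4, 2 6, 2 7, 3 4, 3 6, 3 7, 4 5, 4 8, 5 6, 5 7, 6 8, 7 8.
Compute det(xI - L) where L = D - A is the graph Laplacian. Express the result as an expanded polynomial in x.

Reading degrees in the order [1, 2, 3, 4, 5, 6, 7, 8] gives [4, 4, 4, 4, 4, 4, 4, 4]; set D = diag(4, 4, 4, 4, 4, 4, 4, 4) and form L = D - A. The eigenvalues of L are [0, 4, 4, 4, 4, 4, 4, 8]; the characteristic polynomial is the product of (x - lambda_i), which multiplies out to x^8 - 32x^7 + 432x^6 - 3200x^5 + 14080x^4 - 36864x^3 + 53248x^2 - 32768x. Since p(0) = det(-L) = 0, x divides p(x). There is one zero in the spectrum, matching the 1 component.

x^8 - 32x^7 + 432x^6 - 3200x^5 + 14080x^4 - 36864x^3 + 53248x^2 - 32768x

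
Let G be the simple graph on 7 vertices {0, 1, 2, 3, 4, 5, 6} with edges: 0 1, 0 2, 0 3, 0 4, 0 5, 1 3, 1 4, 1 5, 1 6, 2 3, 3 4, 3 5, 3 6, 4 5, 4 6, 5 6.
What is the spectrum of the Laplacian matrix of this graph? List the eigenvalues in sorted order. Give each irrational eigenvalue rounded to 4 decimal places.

With the vertex order [0, 1, 2, 3, 4, 5, 6], the degrees are [5, 5, 2, 6, 5, 5, 4], giving D = diag(5, 5, 2, 6, 5, 5, 4) and L = D - A. L is symmetric positive semidefinite, so every eigenvalue is real and nonnegative. By the matrix-tree theorem the graph has (1/7) * product of the nonzero eigenvalues = 2052 spanning trees. The eigenvalues sum to 32, which equals trace(L) = 2|E|.

[0, 1.9139, 4.5720, 6, 6, 6.5141, 7]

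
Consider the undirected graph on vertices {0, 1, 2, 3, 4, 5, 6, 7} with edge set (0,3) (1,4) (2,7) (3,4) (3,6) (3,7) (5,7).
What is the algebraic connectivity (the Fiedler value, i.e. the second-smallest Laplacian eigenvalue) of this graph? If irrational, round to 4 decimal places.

Each diagonal entry of L is the vertex degree and each off-diagonal entry is -1 where an edge is present, 0 otherwise; in the order [0, 1, 2, 3, 4, 5, 6, 7] the diagonal is [1, 1, 1, 4, 2, 1, 1, 3]. The smallest Laplacian eigenvalue is always 0. The next one, lambda_2 = 0.3187, measures how hard the graph is to disconnect: larger values mean better connectivity.

0.3187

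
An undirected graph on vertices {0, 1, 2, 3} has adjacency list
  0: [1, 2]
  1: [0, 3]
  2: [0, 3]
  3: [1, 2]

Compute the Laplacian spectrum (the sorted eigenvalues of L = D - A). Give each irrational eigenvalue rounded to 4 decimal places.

With the vertex order [0, 1, 2, 3], the degrees are [2, 2, 2, 2], giving D = diag(2, 2, 2, 2) and L = D - A. Diagonalising L (or applying a numerical eigensolver to the 4x4 matrix) gives the spectrum above. The single zero eigenvalue shows the graph is connected.

[0, 2, 2, 4]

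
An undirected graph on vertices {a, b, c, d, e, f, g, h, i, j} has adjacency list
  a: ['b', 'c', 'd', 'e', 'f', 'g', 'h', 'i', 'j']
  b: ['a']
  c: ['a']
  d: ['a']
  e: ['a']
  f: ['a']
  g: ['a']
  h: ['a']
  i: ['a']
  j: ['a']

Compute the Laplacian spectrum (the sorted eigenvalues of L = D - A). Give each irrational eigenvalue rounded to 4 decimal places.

Each diagonal entry of L is the vertex degree and each off-diagonal entry is -1 where an edge is present, 0 otherwise; in the order [a, b, c, d, e, f, g, h, i, j] the diagonal is [9, 1, 1, 1, 1, 1, 1, 1, 1, 1]. Since every row of L sums to 0, the all-ones vector is in the kernel and 0 is an eigenvalue. By the matrix-tree theorem the graph has (1/10) * product of the nonzero eigenvalues = 1 spanning tree. The largest eigenvalue, 10, is at most the vertex count 10.

[0, 1, 1, 1, 1, 1, 1, 1, 1, 10]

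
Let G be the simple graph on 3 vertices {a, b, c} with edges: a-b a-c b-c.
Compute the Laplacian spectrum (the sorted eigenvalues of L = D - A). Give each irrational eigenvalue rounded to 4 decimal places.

Each diagonal entry of L is the vertex degree and each off-diagonal entry is -1 where an edge is present, 0 otherwise; in the order [a, b, c] the diagonal is [2, 2, 2]. The multiplicity of 0 as a Laplacian eigenvalue equals the number of connected components.

[0, 3, 3]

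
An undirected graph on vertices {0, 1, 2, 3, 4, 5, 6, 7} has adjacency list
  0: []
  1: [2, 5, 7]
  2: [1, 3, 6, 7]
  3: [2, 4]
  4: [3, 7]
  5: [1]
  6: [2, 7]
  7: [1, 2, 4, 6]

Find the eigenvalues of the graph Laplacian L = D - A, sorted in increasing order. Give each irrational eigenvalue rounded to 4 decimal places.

Reading degrees in the order [0, 1, 2, 3, 4, 5, 6, 7] gives [0, 3, 4, 2, 2, 1, 2, 4]; set D = diag(0, 3, 4, 2, 2, 1, 2, 4) and form L = D - A. Diagonalising L (or applying a numerical eigensolver to the 8x8 matrix) gives the spectrum above. The 2 zero eigenvalues correspond to the 2 connected components. The eigenvalues sum to 18, which equals trace(L) = 2|E|.

[0, 0, 0.6837, 1.4206, 2.5858, 2.8654, 5.0303, 5.4142]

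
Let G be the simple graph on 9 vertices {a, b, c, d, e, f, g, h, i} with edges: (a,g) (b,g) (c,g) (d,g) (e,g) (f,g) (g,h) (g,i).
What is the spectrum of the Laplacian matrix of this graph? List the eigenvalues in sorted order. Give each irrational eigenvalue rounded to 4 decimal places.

With the vertex order [a, b, c, d, e, f, g, h, i], the degrees are [1, 1, 1, 1, 1, 1, 8, 1, 1], giving D = diag(1, 1, 1, 1, 1, 1, 8, 1, 1) and L = D - A. L is symmetric positive semidefinite, so every eigenvalue is real and nonnegative. The single zero eigenvalue shows the graph is connected. The eigenvalues sum to 16, which equals trace(L) = 2|E|.

[0, 1, 1, 1, 1, 1, 1, 1, 9]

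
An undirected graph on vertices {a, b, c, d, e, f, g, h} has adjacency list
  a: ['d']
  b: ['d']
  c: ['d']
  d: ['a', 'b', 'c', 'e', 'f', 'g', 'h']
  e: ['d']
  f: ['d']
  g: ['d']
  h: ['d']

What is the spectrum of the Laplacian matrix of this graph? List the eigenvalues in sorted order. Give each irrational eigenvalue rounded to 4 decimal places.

[0, 1, 1, 1, 1, 1, 1, 8]

With the vertex order [a, b, c, d, e, f, g, h], the degrees are [1, 1, 1, 7, 1, 1, 1, 1], giving D = diag(1, 1, 1, 7, 1, 1, 1, 1) and L = D - A. Since every row of L sums to 0, the all-ones vector is in the kernel and 0 is an eigenvalue. The single zero eigenvalue shows the graph is connected. The eigenvalues sum to 14, which equals trace(L) = 2|E|. By the matrix-tree theorem the graph has (1/8) * product of the nonzero eigenvalues = 1 spanning tree.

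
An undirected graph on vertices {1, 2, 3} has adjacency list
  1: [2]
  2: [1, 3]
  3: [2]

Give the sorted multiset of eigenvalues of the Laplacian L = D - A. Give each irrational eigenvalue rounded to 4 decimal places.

[0, 1, 3]

With the vertex order [1, 2, 3], the degrees are [1, 2, 1], giving D = diag(1, 2, 1) and L = D - A. The multiplicity of 0 as a Laplacian eigenvalue equals the number of connected components. The single zero eigenvalue shows the graph is connected. The eigenvalues sum to 4, which equals trace(L) = 2|E|.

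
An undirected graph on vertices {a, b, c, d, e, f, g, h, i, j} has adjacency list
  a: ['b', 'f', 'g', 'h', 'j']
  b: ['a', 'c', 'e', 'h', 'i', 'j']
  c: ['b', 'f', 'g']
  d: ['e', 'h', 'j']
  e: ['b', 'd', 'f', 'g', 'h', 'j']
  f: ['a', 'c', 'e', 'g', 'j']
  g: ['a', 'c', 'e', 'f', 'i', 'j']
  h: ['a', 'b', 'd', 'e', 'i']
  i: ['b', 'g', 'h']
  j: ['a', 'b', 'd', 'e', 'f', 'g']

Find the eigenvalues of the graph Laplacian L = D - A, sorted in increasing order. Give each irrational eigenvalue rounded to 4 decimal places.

[0, 2.2641, 2.6111, 3.6979, 4.7615, 5.7722, 6, 6.6881, 7.6795, 8.5256]

With the vertex order [a, b, c, d, e, f, g, h, i, j], the degrees are [5, 6, 3, 3, 6, 5, 6, 5, 3, 6], giving D = diag(5, 6, 3, 3, 6, 5, 6, 5, 3, 6) and L = D - A. The multiplicity of 0 as a Laplacian eigenvalue equals the number of connected components. The single zero eigenvalue shows the graph is connected. The eigenvalues sum to 48, which equals trace(L) = 2|E|. There is one zero in the spectrum, matching the 1 component.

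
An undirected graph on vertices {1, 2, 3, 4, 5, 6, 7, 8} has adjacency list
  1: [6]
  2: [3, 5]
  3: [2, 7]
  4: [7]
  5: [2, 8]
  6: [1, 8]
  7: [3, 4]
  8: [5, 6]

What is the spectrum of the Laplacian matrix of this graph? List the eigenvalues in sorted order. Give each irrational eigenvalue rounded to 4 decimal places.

Reading degrees in the order [1, 2, 3, 4, 5, 6, 7, 8] gives [1, 2, 2, 1, 2, 2, 2, 2]; set D = diag(1, 2, 2, 1, 2, 2, 2, 2) and form L = D - A. Diagonalising L (or applying a numerical eigensolver to the 8x8 matrix) gives the spectrum above. The single zero eigenvalue shows the graph is connected. The eigenvalues sum to 14, which equals trace(L) = 2|E|. There is one zero in the spectrum, matching the 1 component.

[0, 0.1522, 0.5858, 1.2346, 2, 2.7654, 3.4142, 3.8478]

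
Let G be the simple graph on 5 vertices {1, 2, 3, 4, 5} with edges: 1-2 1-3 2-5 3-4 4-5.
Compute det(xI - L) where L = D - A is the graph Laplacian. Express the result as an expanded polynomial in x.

Each diagonal entry of L is the vertex degree and each off-diagonal entry is -1 where an edge is present, 0 otherwise; in the order [1, 2, 3, 4, 5] the diagonal is [2, 2, 2, 2, 2]. Computing det(xI - L) by cofactor expansion (or equivalently via sum-over-permutations) gives x^5 - 10x^4 + 35x^3 - 50x^2 + 25x. The coefficient of x^4 equals -trace(L) = -10, matching the sum of degrees. By the matrix-tree theorem the graph has (1/5) * product of the nonzero eigenvalues = 5 spanning trees.

x^5 - 10x^4 + 35x^3 - 50x^2 + 25x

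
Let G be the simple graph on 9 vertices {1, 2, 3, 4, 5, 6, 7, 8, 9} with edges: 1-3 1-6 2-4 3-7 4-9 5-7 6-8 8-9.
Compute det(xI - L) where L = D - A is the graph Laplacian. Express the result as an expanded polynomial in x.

Each diagonal entry of L is the vertex degree and each off-diagonal entry is -1 where an edge is present, 0 otherwise; in the order [1, 2, 3, 4, 5, 6, 7, 8, 9] the diagonal is [2, 1, 2, 2, 1, 2, 2, 2, 2]. L has integer entries, so p(x) = det(xI - L) has integer coefficients. Expanding the determinant yields x^9 - 16x^8 + 105x^7 - 364x^6 + 715x^5 - 792x^4 + 462x^3 - 120x^2 + 9x. The constant term is 0 because L is singular (the all-ones vector lies in its kernel). The eigenvalues sum to 16, which equals trace(L) = 2|E|.

x^9 - 16x^8 + 105x^7 - 364x^6 + 715x^5 - 792x^4 + 462x^3 - 120x^2 + 9x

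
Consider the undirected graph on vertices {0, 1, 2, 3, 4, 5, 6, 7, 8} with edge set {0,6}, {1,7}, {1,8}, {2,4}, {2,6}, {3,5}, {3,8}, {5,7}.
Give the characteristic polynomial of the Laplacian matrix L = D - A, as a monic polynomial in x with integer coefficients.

With the vertex order [0, 1, 2, 3, 4, 5, 6, 7, 8], the degrees are [1, 2, 2, 2, 1, 2, 2, 2, 2], giving D = diag(1, 2, 2, 2, 1, 2, 2, 2, 2) and L = D - A. L has integer entries, so p(x) = det(xI - L) has integer coefficients. Expanding the determinant yields x^9 - 16x^8 + 105x^7 - 364x^6 + 715x^5 - 790x^4 + 450x^3 - 100x^2. Since p(0) = det(-L) = 0, x divides p(x). There are 2 zeros in the spectrum, matching the 2 components.

x^9 - 16x^8 + 105x^7 - 364x^6 + 715x^5 - 790x^4 + 450x^3 - 100x^2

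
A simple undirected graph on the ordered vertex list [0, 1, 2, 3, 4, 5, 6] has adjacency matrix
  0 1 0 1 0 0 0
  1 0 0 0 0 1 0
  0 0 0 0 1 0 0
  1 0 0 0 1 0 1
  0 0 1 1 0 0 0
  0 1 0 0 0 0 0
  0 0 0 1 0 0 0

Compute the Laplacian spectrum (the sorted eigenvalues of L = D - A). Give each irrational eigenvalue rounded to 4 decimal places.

Reading degrees in the order [0, 1, 2, 3, 4, 5, 6] gives [2, 2, 1, 3, 2, 1, 1]; set D = diag(2, 2, 1, 3, 2, 1, 1) and form L = D - A. Diagonalising L (or applying a numerical eigensolver to the 7x7 matrix) gives the spectrum above. The single zero eigenvalue shows the graph is connected. The largest eigenvalue, 4.3342, is at most the vertex count 7.

[0, 0.2603, 0.6262, 1.4055, 2.2742, 3.0996, 4.3342]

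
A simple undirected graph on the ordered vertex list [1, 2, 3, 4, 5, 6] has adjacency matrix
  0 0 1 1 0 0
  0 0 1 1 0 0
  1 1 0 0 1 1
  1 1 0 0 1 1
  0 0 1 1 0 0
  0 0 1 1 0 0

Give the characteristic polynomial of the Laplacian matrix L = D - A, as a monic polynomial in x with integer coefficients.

Each diagonal entry of L is the vertex degree and each off-diagonal entry is -1 where an edge is present, 0 otherwise; in the order [1, 2, 3, 4, 5, 6] the diagonal is [2, 2, 4, 4, 2, 2]. The eigenvalues of L are [0, 2, 2, 2, 4, 6]; the characteristic polynomial is the product of (x - lambda_i), which multiplies out to x^6 - 16x^5 + 96x^4 - 272x^3 + 368x^2 - 192x. The coefficient of x^5 equals -trace(L) = -16, matching the sum of degrees. There is one zero in the spectrum, matching the 1 component. The eigenvalues sum to 16, which equals trace(L) = 2|E|.

x^6 - 16x^5 + 96x^4 - 272x^3 + 368x^2 - 192x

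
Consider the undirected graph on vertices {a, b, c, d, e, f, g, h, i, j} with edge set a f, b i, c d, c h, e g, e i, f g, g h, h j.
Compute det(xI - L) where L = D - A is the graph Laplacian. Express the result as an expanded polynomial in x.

x^10 - 18x^9 + 134x^8 - 536x^7 + 1252x^6 - 1738x^5 + 1399x^4 - 612x^3 + 129x^2 - 10x

With the vertex order [a, b, c, d, e, f, g, h, i, j], the degrees are [1, 1, 2, 1, 2, 2, 3, 3, 2, 1], giving D = diag(1, 1, 2, 1, 2, 2, 3, 3, 2, 1) and L = D - A. Computing det(xI - L) by cofactor expansion (or equivalently via sum-over-permutations) gives x^10 - 18x^9 + 134x^8 - 536x^7 + 1252x^6 - 1738x^5 + 1399x^4 - 612x^3 + 129x^2 - 10x. The coefficient of x^9 equals -trace(L) = -18, matching the sum of degrees. The eigenvalues sum to 18, which equals trace(L) = 2|E|. By the matrix-tree theorem the graph has (1/10) * product of the nonzero eigenvalues = 1 spanning tree.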